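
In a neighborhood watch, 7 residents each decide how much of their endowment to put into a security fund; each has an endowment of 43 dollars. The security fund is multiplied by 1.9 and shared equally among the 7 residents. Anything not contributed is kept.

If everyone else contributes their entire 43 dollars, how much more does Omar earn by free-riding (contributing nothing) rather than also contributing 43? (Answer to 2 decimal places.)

31.33 dollars

Switching from a contribution of 43 to 0 lets Omar keep an extra 43 dollars, but lowers the security fund by 43, which costs Omar their own share of that drop: 1.9/7 × 43 = 11.67.
Net gain = 43 − 11.67 = 31.33. The private return per contributed unit (0.2714) is below 1, so free-riding is indeed the best response regardless of what the others do.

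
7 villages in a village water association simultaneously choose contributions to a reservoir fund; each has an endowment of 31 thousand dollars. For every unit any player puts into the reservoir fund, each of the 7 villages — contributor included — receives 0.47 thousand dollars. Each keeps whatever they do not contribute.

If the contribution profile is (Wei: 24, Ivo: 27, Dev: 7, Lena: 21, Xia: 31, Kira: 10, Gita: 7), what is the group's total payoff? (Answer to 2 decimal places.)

507.83 thousand dollars

Total contributed: 24 + 27 + 7 + 21 + 31 + 10 + 7 = 127; total kept: 7 × 31 − 127 = 90.
The reservoir fund pays out 0.47 × 7 × 127 = 417.83 in aggregate.
Group total = 90 + 417.83 = 507.83.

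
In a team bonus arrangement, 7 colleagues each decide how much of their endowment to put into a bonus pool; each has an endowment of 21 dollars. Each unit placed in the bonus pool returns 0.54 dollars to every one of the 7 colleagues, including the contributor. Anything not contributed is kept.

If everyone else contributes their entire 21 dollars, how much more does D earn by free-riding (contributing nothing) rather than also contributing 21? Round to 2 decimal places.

9.66 dollars

Switching from a contribution of 21 to 0 lets D keep an extra 21 dollars, but lowers the bonus pool by 21, which costs D their own share of that drop: 0.54 × 21 = 11.34.
Net gain = 21 − 11.34 = 9.66. The private return per contributed unit (0.54) is below 1, so free-riding is indeed the best response regardless of what the others do.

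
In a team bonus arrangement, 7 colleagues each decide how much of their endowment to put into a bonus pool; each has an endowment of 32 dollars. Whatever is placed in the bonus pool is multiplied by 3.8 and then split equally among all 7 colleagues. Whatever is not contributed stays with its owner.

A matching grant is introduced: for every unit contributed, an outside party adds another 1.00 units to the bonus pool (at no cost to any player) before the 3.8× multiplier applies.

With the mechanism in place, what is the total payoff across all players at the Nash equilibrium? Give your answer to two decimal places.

1702.40 dollars

The effective private return per unit is now 3.8 × 2.00 / 7 = 1.0857 > 1, so every player's dominant strategy flips to full contribution.
So the Nash equilibrium is full contribution by all 7; the group earns 3.8 × 2.00 × 224 = 1702.40.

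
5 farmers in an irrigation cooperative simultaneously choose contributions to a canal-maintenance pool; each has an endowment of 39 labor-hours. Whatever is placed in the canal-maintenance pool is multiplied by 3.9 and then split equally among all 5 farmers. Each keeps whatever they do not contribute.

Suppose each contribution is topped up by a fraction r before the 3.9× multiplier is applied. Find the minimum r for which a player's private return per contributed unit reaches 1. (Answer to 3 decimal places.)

With matching at rate r, one contributed unit becomes (1 + r) in the canal-maintenance pool and returns 3.9 × (1 + r) / 5 to the contributor.
Setting this equal to 1: 1 + r = 5/3.9 = 1.2821.
So the minimum matching rate is r = 1.2821 − 1 = 0.282.

0.282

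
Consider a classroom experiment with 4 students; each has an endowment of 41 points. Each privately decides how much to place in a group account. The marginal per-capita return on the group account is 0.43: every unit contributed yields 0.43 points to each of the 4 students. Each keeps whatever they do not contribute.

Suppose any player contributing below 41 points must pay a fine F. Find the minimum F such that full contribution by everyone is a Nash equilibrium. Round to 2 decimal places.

23.37 points

Given the others contribute fully, the best deviation is to contribute 0 (any partial contribution still incurs the fine and gives up units whose private return 0.43 is below 1).
Deviating from 41 to 0 saves 41 points but forfeits the deviator's share of the drop in the group account: 0.43 × 41 = 17.63.
So the deviation gain is 41 − 17.63 = 23.37, and the fine must be at least 23.37 points to wipe it out.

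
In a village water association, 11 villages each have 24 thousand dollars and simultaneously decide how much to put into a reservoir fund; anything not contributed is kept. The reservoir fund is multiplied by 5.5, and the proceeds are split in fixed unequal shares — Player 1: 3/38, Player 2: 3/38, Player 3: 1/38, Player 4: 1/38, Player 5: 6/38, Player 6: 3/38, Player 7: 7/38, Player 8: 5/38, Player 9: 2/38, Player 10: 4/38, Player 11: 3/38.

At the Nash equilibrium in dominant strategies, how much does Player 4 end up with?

Player j's private return per contributed unit is 5.5 × (j's share). Contributing is weakly dominant for j when that share is at least 1/5.5 = 0.1818, and contributing 0 is dominant otherwise.
Only Player 7 (7/38) clears that bar, contributing 24; the remaining 10 contribute 0. Total contributed: 24.
Player 4 keeps 24 and receives 5.5 × 24 × 1/38 = 3.47 from the reservoir fund, for a payoff of 27.47.

27.47 thousand dollars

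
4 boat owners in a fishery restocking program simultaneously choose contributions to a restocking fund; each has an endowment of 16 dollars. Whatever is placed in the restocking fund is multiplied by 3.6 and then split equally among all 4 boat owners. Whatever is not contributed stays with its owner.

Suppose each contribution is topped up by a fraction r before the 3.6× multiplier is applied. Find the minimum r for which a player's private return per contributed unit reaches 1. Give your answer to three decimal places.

0.111

With matching at rate r, one contributed unit becomes (1 + r) in the restocking fund and returns 3.6 × (1 + r) / 4 to the contributor.
Setting this equal to 1: 1 + r = 4/3.6 = 1.1111.
So the minimum matching rate is r = 1.1111 − 1 = 0.111.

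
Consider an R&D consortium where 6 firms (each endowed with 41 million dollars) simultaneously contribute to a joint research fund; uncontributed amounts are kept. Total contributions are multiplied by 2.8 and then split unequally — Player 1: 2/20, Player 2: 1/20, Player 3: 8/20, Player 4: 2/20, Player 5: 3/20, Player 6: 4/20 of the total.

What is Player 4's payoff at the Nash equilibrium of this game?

52.48 million dollars

Each unit j contributes comes back to j as 2.8 × (j's share), so j prefers to contribute only if that share exceeds 1/2.8 = 0.3571; otherwise keeping the unit dominates.
The only share above 0.3571 is Player 3's 8/20, contributing 41; the remaining 5 contribute 0. Total contributed: 41.
Player 4 keeps 41 and receives 2.8 × 41 × 2/20 = 11.48 from the joint research fund, for a payoff of 52.48.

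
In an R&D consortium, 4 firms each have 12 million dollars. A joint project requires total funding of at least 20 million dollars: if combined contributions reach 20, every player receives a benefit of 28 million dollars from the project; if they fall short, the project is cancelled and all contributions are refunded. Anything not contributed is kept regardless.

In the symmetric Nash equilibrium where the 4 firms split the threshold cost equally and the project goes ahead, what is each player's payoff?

Equal share of the threshold: 20/4 = 5.
At this profile no one gains by cutting their contribution: any cut drops the total below 20, the project is cancelled, contributions are refunded, and the deviator ends with 12, which is less than 12 − 5 + 28 = 35. Contributing more than 5 just wastes the excess. So contributing exactly 5 is a best response.
Each player's payoff: 12 − 5 + 28 = 35.

35 million dollars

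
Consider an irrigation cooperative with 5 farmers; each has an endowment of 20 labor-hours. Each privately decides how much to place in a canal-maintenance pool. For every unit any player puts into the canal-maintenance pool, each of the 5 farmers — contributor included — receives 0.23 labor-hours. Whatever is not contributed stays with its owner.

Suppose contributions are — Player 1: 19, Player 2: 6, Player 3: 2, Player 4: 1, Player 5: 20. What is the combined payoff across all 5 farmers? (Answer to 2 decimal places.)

Total contributed: 19 + 6 + 2 + 1 + 20 = 48; total kept: 5 × 20 − 48 = 52.
The canal-maintenance pool pays out 0.23 × 5 × 48 = 55.20 in aggregate.
Group total = 52 + 55.20 = 107.20.

107.20 labor-hours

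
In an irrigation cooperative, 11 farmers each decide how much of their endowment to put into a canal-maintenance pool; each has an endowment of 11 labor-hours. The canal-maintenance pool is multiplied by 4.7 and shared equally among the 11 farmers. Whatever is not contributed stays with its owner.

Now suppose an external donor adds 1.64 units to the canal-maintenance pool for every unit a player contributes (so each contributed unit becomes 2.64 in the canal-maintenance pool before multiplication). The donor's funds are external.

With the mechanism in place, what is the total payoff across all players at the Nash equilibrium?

The effective private return per unit is now 4.7 × 2.64 / 11 = 1.1280 > 1, so every player's dominant strategy flips to full contribution.
At the Nash equilibrium everyone contributes 11. Group total payoff = 4.7 × 2.64 × 121 = 1501.37.

1501.37 labor-hours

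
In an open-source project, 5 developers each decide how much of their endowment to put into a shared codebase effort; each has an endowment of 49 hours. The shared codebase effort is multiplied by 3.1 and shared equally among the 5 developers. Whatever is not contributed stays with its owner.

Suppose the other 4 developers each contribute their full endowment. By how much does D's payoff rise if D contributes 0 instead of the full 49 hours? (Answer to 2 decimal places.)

Switching from a contribution of 49 to 0 lets D keep an extra 49 hours, but lowers the shared codebase effort by 49, which costs D their own share of that drop: 3.1/5 × 49 = 30.38.
Net gain = 49 − 30.38 = 18.62. The private return per contributed unit (0.6200) is below 1, so free-riding is indeed the best response regardless of what the others do.

18.62 hours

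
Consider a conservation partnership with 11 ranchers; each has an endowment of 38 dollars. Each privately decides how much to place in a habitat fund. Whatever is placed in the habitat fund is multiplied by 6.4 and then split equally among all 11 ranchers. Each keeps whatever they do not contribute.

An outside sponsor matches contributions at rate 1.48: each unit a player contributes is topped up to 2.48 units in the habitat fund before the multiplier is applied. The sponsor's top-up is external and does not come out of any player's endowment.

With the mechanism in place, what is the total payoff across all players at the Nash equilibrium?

With the mechanism, a contributed unit returns 6.4 × 2.48 / 11 = 1.4429 per unit of net cost to the contributor — now above 1 — so contributing fully is weakly dominant for every player.
So the Nash equilibrium is full contribution by all 11; the group earns 6.4 × 2.48 × 418 = 6634.50.

6634.50 dollars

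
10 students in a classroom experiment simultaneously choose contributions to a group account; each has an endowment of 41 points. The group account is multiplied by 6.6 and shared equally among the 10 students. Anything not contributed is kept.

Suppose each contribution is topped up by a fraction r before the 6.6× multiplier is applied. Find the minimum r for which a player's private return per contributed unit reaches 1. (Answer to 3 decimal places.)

With matching at rate r, one contributed unit becomes (1 + r) in the group account and returns 6.6 × (1 + r) / 10 to the contributor.
Setting this equal to 1: 1 + r = 10/6.6 = 1.5152.
So the minimum matching rate is r = 1.5152 − 1 = 0.515.

0.515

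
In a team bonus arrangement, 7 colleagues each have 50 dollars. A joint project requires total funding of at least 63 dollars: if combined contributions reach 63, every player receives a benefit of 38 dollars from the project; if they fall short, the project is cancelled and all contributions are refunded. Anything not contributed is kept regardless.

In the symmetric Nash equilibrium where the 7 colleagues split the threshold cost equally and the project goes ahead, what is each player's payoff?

Equal share of the threshold: 63/7 = 9.
At this profile no one gains by cutting their contribution: any cut drops the total below 63, the project is cancelled, contributions are refunded, and the deviator ends with 50, which is less than 50 − 9 + 38 = 79. Contributing more than 9 just wastes the excess. So contributing exactly 9 is a best response.
Each player's payoff: 50 − 9 + 38 = 79.

79 dollars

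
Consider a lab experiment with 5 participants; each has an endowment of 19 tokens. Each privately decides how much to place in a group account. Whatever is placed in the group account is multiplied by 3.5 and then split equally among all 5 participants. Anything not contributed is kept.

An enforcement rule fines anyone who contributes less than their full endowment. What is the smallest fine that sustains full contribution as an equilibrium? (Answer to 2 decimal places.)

Given the others contribute fully, the best deviation is to contribute 0 (any partial contribution still incurs the fine and gives up units whose private return 0.7000 is below 1).
Deviating from 19 to 0 saves 19 tokens but forfeits the deviator's share of the drop in the group account: 3.5/5 × 19 = 13.30.
So the deviation gain is 19 − 13.30 = 5.70, and the fine must be at least 5.70 tokens to wipe it out.

5.70 tokens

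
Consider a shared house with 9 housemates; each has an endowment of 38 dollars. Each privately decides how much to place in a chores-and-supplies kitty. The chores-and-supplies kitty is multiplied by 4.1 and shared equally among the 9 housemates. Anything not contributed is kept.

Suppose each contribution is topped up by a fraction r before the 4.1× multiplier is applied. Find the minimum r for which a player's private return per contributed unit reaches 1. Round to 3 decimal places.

With matching at rate r, one contributed unit becomes (1 + r) in the chores-and-supplies kitty and returns 4.1 × (1 + r) / 9 to the contributor.
Setting this equal to 1: 1 + r = 9/4.1 = 2.1951.
So the minimum matching rate is r = 2.1951 − 1 = 1.195.

1.195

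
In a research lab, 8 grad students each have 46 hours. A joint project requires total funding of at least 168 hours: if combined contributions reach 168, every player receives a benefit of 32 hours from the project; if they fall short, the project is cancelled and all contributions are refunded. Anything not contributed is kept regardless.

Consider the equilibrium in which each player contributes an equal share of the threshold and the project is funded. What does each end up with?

Equal share of the threshold: 168/8 = 21.
At this profile no one gains by cutting their contribution: any cut drops the total below 168, the project is cancelled, contributions are refunded, and the deviator ends with 46, which is less than 46 − 21 + 32 = 57. Contributing more than 21 just wastes the excess. So contributing exactly 21 is a best response.
Each player's payoff: 46 − 21 + 32 = 57.

57 hours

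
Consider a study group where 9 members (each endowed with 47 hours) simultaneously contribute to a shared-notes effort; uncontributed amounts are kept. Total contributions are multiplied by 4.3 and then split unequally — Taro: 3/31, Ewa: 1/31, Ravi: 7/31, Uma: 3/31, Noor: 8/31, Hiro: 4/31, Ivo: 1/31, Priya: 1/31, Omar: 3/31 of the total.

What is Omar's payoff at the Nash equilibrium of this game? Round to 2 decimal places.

66.56 hours

Player j's private return per contributed unit is 4.3 × (j's share). Contributing is weakly dominant for j when that share is at least 1/4.3 = 0.2326, and contributing 0 is dominant otherwise.
The only share above 0.2326 is Noor's 8/31, contributing 47; the remaining 8 contribute 0. Total contributed: 47.
Omar keeps 47 and receives 4.3 × 47 × 3/31 = 19.56 from the shared-notes effort, for a payoff of 66.56.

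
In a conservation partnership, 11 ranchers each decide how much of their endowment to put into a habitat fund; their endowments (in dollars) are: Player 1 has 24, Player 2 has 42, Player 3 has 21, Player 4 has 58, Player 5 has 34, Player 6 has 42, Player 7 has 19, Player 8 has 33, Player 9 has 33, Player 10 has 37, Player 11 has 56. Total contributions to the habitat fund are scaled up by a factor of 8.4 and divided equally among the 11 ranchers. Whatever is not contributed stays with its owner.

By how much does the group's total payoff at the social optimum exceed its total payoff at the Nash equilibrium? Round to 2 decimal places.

The private return per contributed unit is 8.4/11 = 0.7636 < 1 for every player regardless of endowment, so the Nash equilibrium is zero contribution and the group total is Σ E_j = 24 + 42 + 21 + 58 + 34 + 42 + 19 + 33 + 33 + 37 + 56 = 399.
Each contributed unit returns 8.400 to the group, so the social optimum is full contribution by everyone: group total = 8.400 × 399 = 3351.60.
Efficiency loss = (8.400 − 1) × 399 = 2952.60.

2952.60 dollars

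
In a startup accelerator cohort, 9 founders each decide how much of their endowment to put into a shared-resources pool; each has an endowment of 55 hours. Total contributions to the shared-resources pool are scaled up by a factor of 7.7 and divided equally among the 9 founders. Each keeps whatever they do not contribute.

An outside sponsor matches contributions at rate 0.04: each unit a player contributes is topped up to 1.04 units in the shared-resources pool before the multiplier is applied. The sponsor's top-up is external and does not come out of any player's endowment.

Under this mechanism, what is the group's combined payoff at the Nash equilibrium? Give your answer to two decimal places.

With the mechanism, a contributed unit returns 7.7 × 1.04 / 9 = 0.8898 per unit of net cost — still below 1 — so contributing 0 remains dominant for every player.
Everyone keeps their endowment and the group total is 9 × 55 = 495.

495.00 hours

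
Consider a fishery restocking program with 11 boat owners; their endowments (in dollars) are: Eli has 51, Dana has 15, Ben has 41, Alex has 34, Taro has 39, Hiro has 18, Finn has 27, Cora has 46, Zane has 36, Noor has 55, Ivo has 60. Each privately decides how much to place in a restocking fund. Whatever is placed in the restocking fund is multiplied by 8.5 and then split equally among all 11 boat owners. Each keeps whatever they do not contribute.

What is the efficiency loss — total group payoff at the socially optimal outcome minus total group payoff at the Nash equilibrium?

3165.00 dollars

The private return per contributed unit is 8.5/11 = 0.7727 < 1 for every player regardless of endowment, so the Nash equilibrium is zero contribution and the group total is Σ E_j = 51 + 15 + 41 + 34 + 39 + 18 + 27 + 46 + 36 + 55 + 60 = 422.
Each contributed unit returns 8.500 to the group, so the social optimum is full contribution by everyone: group total = 8.500 × 422 = 3587.00.
Efficiency loss = (8.500 − 1) × 422 = 3165.00.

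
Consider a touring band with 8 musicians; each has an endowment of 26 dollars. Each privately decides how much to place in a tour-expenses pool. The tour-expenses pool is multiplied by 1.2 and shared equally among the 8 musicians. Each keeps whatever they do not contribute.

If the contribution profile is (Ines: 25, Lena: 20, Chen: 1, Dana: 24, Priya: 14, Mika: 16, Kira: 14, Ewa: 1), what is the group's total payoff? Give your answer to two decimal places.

Total contributed: 25 + 20 + 1 + 24 + 14 + 16 + 14 + 1 = 115; total kept: 8 × 26 − 115 = 93.
The tour-expenses pool pays out 1.2 × 115 = 138.00 in aggregate.
Group total = 93 + 138.00 = 231.00.

231.00 dollars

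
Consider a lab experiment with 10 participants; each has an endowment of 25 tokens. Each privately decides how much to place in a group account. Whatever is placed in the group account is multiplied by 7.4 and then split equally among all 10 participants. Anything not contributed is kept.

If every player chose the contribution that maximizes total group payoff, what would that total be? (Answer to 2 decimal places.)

Each contributed unit returns 7.400 to the group as a whole (0.7400 to each of 10 players), which exceeds 1, so the social optimum is full contribution: group total = 7.400 × 250 = 1850.00.

1850.00 tokens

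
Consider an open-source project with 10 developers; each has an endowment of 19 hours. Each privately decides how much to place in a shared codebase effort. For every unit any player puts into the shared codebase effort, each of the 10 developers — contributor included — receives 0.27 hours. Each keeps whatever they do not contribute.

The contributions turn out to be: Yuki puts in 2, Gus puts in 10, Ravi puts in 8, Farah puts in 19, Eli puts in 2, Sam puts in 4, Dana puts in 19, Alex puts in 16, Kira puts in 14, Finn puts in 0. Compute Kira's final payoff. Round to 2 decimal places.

Total contributed: 2 + 10 + 8 + 19 + 2 + 4 + 19 + 16 + 14 + 0 = 94.
Each receives 0.27 × 94 = 25.38 from the shared codebase effort.
Kira keeps 19 − 14 = 5, so Kira's payoff is 5 + 25.38 = 30.38.

30.38 hours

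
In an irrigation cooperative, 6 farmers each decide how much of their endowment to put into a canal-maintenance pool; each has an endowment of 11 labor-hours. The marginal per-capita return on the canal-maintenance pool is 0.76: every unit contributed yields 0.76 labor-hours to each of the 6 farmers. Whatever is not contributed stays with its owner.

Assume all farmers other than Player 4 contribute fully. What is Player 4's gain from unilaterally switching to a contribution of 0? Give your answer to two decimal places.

2.64 labor-hours

Switching from a contribution of 11 to 0 lets Player 4 keep an extra 11 labor-hours, but lowers the canal-maintenance pool by 11, which costs Player 4 their own share of that drop: 0.76 × 11 = 8.36.
Net gain = 11 − 8.36 = 2.64. The private return per contributed unit (0.76) is below 1, so free-riding is indeed the best response regardless of what the others do.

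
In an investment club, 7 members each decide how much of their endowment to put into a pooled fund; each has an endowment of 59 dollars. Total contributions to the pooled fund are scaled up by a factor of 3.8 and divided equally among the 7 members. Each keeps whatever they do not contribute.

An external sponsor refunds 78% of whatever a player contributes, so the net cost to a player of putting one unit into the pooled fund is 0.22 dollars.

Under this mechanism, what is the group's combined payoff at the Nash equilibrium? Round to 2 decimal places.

1891.54 dollars

With the mechanism, a contributed unit returns (3.8/7) / 0.22 = 2.4675 per unit of net cost to the contributor — now above 1 — so contributing fully is weakly dominant for every player.
So the Nash equilibrium is full contribution by all 7; the group earns 7 × (59 × 0.78 + 3.8 × 59) = 1891.54.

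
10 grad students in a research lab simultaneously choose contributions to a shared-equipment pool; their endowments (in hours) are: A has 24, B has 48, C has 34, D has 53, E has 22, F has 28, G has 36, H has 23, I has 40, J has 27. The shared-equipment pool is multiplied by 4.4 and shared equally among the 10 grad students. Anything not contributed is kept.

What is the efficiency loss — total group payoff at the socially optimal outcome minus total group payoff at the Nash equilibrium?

The private return per contributed unit is 4.4/10 = 0.4400 < 1 for every player regardless of endowment, so the Nash equilibrium is zero contribution and the group total is Σ E_j = 24 + 48 + 34 + 53 + 22 + 28 + 36 + 23 + 40 + 27 = 335.
Each contributed unit returns 4.400 to the group, so the social optimum is full contribution by everyone: group total = 4.400 × 335 = 1474.00.
Efficiency loss = (4.400 − 1) × 335 = 1139.00.

1139.00 hours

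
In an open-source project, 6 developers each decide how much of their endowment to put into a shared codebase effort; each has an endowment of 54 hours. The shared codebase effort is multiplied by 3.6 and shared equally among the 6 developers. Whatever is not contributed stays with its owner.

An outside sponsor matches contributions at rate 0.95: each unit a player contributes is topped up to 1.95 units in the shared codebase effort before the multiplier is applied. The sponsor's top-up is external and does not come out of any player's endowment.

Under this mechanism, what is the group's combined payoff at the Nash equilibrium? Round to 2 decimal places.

Under the mechanism each unit contributed yields 3.6 × 1.95 / 6 = 1.1700 back to its contributor per unit of net cost, which exceeds 1, making full contribution the dominant choice for everyone.
So the Nash equilibrium is full contribution by all 6; the group earns 3.6 × 1.95 × 324 = 2274.48.

2274.48 hours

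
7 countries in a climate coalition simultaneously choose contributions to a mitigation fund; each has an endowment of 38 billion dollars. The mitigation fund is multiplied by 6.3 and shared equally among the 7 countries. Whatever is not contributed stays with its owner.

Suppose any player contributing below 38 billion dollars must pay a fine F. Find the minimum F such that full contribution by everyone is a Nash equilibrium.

Given the others contribute fully, the best deviation is to contribute 0 (any partial contribution still incurs the fine and gives up units whose private return 0.9000 is below 1).
Deviating from 38 to 0 saves 38 billion dollars but forfeits the deviator's share of the drop in the mitigation fund: 6.3/7 × 38 = 34.20.
So the deviation gain is 38 − 34.20 = 3.80, and the fine must be at least 3.80 billion dollars to wipe it out.

3.80 billion dollars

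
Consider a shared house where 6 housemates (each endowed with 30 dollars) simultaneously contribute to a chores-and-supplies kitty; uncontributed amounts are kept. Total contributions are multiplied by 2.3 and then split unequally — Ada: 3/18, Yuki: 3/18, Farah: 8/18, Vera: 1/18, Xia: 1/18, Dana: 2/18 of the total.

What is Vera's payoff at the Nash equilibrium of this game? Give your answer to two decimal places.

For player j, contributing a unit is worthwhile iff 2.3 × (j's share) ≥ 1, i.e. iff j's share is at least 0.4348.
Only Farah (8/18) clears that bar, contributing 30; the remaining 5 contribute 0. Total contributed: 30.
Vera keeps 30 and receives 2.3 × 30 × 1/18 = 3.83 from the chores-and-supplies kitty, for a payoff of 33.83.

33.83 dollars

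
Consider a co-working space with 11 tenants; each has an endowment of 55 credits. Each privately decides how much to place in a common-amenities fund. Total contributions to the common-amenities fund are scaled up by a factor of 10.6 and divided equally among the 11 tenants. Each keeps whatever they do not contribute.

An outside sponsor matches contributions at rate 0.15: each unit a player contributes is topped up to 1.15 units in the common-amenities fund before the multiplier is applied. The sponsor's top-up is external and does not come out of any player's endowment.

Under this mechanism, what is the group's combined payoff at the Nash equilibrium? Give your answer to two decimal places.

7374.95 credits

The effective private return per unit is now 10.6 × 1.15 / 11 = 1.1082 > 1, so every player's dominant strategy flips to full contribution.
So the Nash equilibrium is full contribution by all 11; the group earns 10.6 × 1.15 × 605 = 7374.95.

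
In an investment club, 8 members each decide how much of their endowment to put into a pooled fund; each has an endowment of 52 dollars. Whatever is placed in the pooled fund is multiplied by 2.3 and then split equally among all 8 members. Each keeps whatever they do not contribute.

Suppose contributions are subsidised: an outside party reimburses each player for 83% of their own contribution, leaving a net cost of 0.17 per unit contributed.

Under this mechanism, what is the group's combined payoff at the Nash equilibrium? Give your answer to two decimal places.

1302.08 dollars

With the mechanism, a contributed unit returns (2.3/8) / 0.17 = 1.6912 per unit of net cost to the contributor — now above 1 — so contributing fully is weakly dominant for every player.
So the Nash equilibrium is full contribution by all 8; the group earns 8 × (52 × 0.83 + 2.3 × 52) = 1302.08.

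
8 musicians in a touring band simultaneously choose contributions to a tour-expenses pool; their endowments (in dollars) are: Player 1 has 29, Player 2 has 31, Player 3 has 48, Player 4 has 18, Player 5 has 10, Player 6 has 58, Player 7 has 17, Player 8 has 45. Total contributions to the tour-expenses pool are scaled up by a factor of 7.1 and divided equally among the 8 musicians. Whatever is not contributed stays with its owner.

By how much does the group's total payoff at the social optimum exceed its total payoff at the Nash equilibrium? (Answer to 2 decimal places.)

1561.60 dollars

The private return per contributed unit is 7.1/8 = 0.8875 < 1 for every player regardless of endowment, so the Nash equilibrium is zero contribution and the group total is Σ E_j = 29 + 31 + 48 + 18 + 10 + 58 + 17 + 45 = 256.
Each contributed unit returns 7.100 to the group, so the social optimum is full contribution by everyone: group total = 7.100 × 256 = 1817.60.
Efficiency loss = (7.100 − 1) × 256 = 1561.60.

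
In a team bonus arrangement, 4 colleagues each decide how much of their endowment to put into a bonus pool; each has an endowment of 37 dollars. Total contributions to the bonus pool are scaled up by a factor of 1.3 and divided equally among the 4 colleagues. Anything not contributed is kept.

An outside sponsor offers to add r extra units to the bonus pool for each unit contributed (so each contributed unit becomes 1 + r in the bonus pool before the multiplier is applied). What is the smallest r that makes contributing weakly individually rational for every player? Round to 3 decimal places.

2.077

With matching at rate r, one contributed unit becomes (1 + r) in the bonus pool and returns 1.3 × (1 + r) / 4 to the contributor.
Setting this equal to 1: 1 + r = 4/1.3 = 3.0769.
So the minimum matching rate is r = 3.0769 − 1 = 2.077.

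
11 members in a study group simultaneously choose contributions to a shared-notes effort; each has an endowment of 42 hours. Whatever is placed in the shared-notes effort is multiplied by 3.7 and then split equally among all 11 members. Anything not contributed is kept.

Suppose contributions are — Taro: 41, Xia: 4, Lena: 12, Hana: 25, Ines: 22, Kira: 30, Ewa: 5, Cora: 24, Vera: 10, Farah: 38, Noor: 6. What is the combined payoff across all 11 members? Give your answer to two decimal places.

1047.90 hours

Total contributed: 41 + 4 + 12 + 25 + 22 + 30 + 5 + 24 + 10 + 38 + 6 = 217; total kept: 11 × 42 − 217 = 245.
The shared-notes effort pays out 3.7 × 217 = 802.90 in aggregate.
Group total = 245 + 802.90 = 1047.90.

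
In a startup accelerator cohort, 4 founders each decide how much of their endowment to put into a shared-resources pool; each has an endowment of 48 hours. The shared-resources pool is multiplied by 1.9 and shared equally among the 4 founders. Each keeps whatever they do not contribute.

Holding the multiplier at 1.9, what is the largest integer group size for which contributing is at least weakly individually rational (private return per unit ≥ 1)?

1

Private return per unit is 1.9/(group size), which is ≥ 1 whenever the group size is ≤ 1.9.
The largest such integer is 1.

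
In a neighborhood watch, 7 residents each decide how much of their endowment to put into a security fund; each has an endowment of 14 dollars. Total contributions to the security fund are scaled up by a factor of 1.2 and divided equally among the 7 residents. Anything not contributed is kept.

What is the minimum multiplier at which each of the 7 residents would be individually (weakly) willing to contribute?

A contributed unit returns (multiplier)/7 to its contributor.
This reaches 1 exactly when the multiplier is 7.

7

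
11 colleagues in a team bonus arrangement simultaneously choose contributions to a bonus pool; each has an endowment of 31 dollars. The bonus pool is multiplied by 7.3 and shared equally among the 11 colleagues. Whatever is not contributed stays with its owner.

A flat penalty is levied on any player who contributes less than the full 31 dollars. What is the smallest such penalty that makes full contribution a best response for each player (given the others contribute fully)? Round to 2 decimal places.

Given the others contribute fully, the best deviation is to contribute 0 (any partial contribution still incurs the fine and gives up units whose private return 0.6636 is below 1).
Deviating from 31 to 0 saves 31 dollars but forfeits the deviator's share of the drop in the bonus pool: 7.3/11 × 31 = 20.57.
So the deviation gain is 31 − 20.57 = 10.43, and the fine must be at least 10.43 dollars to wipe it out.

10.43 dollars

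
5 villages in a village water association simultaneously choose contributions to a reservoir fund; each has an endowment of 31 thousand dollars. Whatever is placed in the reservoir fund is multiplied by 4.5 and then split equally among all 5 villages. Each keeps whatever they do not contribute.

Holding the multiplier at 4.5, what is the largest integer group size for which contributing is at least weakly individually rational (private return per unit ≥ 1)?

Private return per unit is 4.5/(group size), which is ≥ 1 whenever the group size is ≤ 4.5.
The largest such integer is 4.

4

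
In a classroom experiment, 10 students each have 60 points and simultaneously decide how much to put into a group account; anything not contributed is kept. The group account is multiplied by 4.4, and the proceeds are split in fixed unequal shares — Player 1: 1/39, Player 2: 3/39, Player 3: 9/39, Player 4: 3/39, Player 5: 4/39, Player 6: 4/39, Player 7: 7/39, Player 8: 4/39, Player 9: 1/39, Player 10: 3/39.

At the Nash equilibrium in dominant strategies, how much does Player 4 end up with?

Each unit j contributes comes back to j as 4.4 × (j's share), so j prefers to contribute only if that share exceeds 1/4.4 = 0.2273; otherwise keeping the unit dominates.
The only share above 0.2273 is Player 3's 9/39, contributing 60; the remaining 9 contribute 0. Total contributed: 60.
Player 4 keeps 60 and receives 4.4 × 60 × 3/39 = 20.31 from the group account, for a payoff of 80.31.

80.31 points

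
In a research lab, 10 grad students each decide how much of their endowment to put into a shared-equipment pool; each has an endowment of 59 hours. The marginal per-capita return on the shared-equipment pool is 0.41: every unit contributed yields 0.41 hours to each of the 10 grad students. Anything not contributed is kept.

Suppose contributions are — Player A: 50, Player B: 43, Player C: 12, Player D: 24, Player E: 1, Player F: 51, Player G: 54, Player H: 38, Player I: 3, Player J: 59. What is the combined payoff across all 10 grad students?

Total contributed: 50 + 43 + 12 + 24 + 1 + 51 + 54 + 38 + 3 + 59 = 335; total kept: 10 × 59 − 335 = 255.
The shared-equipment pool pays out 0.41 × 10 × 335 = 1373.50 in aggregate.
Group total = 255 + 1373.50 = 1628.50.

1628.50 hours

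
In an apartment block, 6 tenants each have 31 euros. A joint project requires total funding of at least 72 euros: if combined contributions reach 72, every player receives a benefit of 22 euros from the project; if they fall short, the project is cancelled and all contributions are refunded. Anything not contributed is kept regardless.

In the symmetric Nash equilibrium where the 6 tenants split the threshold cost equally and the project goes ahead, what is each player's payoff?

41 euros

Equal share of the threshold: 72/6 = 12.
At this profile no one gains by cutting their contribution: any cut drops the total below 72, the project is cancelled, contributions are refunded, and the deviator ends with 31, which is less than 31 − 12 + 22 = 41. Contributing more than 12 just wastes the excess. So contributing exactly 12 is a best response.
Each player's payoff: 31 − 12 + 22 = 41.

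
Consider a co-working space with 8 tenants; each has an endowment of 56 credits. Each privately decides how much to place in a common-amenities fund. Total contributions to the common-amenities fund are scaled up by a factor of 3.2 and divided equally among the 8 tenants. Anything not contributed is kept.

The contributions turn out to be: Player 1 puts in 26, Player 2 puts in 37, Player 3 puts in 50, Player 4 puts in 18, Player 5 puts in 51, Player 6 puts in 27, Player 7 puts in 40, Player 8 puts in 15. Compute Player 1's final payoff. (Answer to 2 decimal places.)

135.60 credits

Total contributed: 26 + 37 + 50 + 18 + 51 + 27 + 40 + 15 = 264.
Each receives 3.2 × 264 / 8 = 105.60 from the common-amenities fund.
Player 1 keeps 56 − 26 = 30, so Player 1's payoff is 30 + 105.60 = 135.60.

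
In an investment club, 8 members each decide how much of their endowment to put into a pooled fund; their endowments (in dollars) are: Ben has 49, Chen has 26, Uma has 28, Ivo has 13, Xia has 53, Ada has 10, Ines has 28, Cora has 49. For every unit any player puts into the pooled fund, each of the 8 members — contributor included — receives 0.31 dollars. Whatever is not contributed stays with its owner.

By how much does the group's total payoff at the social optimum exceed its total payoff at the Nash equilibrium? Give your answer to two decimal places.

378.88 dollars

The private return per contributed unit is 0.31 < 1 for everyone, so the Nash equilibrium is zero contribution and the group total is Σ E_j = 49 + 26 + 28 + 13 + 53 + 10 + 28 + 49 = 256.
Each contributed unit returns 2.480 to the group, so the social optimum is full contribution by everyone: group total = 2.480 × 256 = 634.88.
Efficiency loss = (2.480 − 1) × 256 = 378.88.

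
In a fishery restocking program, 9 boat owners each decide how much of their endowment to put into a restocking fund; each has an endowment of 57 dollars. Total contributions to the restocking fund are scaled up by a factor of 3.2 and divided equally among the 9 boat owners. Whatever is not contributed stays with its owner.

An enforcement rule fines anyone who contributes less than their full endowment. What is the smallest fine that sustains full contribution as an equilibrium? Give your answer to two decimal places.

36.73 dollars

Given the others contribute fully, the best deviation is to contribute 0 (any partial contribution still incurs the fine and gives up units whose private return 0.3556 is below 1).
Deviating from 57 to 0 saves 57 dollars but forfeits the deviator's share of the drop in the restocking fund: 3.2/9 × 57 = 20.27.
So the deviation gain is 57 − 20.27 = 36.73, and the fine must be at least 36.73 dollars to wipe it out.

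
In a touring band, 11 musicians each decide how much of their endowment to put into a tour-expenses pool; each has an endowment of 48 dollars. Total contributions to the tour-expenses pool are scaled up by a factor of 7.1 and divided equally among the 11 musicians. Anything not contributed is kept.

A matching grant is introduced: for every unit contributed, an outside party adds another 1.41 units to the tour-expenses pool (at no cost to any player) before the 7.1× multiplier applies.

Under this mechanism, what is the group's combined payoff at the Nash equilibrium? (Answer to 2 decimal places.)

9034.61 dollars

With the mechanism, a contributed unit returns 7.1 × 2.41 / 11 = 1.5555 per unit of net cost to the contributor — now above 1 — so contributing fully is weakly dominant for every player.
So the Nash equilibrium is full contribution by all 11; the group earns 7.1 × 2.41 × 528 = 9034.61.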